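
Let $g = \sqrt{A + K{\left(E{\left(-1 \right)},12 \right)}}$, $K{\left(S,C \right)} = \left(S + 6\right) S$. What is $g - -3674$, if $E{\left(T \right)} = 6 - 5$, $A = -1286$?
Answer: $3674 + i \sqrt{1279} \approx 3674.0 + 35.763 i$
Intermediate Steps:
$E{\left(T \right)} = 1$ ($E{\left(T \right)} = 6 - 5 = 1$)
$K{\left(S,C \right)} = S \left(6 + S\right)$ ($K{\left(S,C \right)} = \left(6 + S\right) S = S \left(6 + S\right)$)
$g = i \sqrt{1279}$ ($g = \sqrt{-1286 + 1 \left(6 + 1\right)} = \sqrt{-1286 + 1 \cdot 7} = \sqrt{-1286 + 7} = \sqrt{-1279} = i \sqrt{1279} \approx 35.763 i$)
$g - -3674 = i \sqrt{1279} - -3674 = i \sqrt{1279} + 3674 = 3674 + i \sqrt{1279}$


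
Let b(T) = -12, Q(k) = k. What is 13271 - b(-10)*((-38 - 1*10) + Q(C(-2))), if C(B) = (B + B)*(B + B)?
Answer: 12887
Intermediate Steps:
C(B) = 4*B² (C(B) = (2*B)*(2*B) = 4*B²)
13271 - b(-10)*((-38 - 1*10) + Q(C(-2))) = 13271 - (-12)*((-38 - 1*10) + 4*(-2)²) = 13271 - (-12)*((-38 - 10) + 4*4) = 13271 - (-12)*(-48 + 16) = 13271 - (-12)*(-32) = 13271 - 1*384 = 13271 - 384 = 12887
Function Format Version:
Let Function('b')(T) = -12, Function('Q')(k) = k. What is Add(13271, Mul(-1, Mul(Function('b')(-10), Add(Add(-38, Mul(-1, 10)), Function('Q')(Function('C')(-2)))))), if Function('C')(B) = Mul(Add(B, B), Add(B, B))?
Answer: 12887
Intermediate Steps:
Function('C')(B) = Mul(4, Pow(B, 2)) (Function('C')(B) = Mul(Mul(2, B), Mul(2, B)) = Mul(4, Pow(B, 2)))
Add(13271, Mul(-1, Mul(Function('b')(-10), Add(Add(-38, Mul(-1, 10)), Function('Q')(Function('C')(-2)))))) = Add(13271, Mul(-1, Mul(-12, Add(Add(-38, Mul(-1, 10)), Mul(4, Pow(-2, 2)))))) = Add(13271, Mul(-1, Mul(-12, Add(Add(-38, -10), Mul(4, 4))))) = Add(13271, Mul(-1, Mul(-12, Add(-48, 16)))) = Add(13271, Mul(-1, Mul(-12, -32))) = Add(13271, Mul(-1, 384)) = Add(13271, -384) = 12887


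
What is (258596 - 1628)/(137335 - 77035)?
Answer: 7138/1675 ≈ 4.2615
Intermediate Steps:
(258596 - 1628)/(137335 - 77035) = 256968/60300 = 256968*(1/60300) = 7138/1675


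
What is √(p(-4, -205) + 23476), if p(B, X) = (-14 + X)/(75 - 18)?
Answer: √8473449/19 ≈ 153.21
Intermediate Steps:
p(B, X) = -14/57 + X/57 (p(B, X) = (-14 + X)/57 = (-14 + X)*(1/57) = -14/57 + X/57)
√(p(-4, -205) + 23476) = √((-14/57 + (1/57)*(-205)) + 23476) = √((-14/57 - 205/57) + 23476) = √(-73/19 + 23476) = √(445971/19) = √8473449/19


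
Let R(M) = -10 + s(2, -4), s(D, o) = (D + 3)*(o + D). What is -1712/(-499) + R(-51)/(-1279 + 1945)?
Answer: 565106/166167 ≈ 3.4008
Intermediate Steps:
s(D, o) = (3 + D)*(D + o)
R(M) = -20 (R(M) = -10 + (2² + 3*2 + 3*(-4) + 2*(-4)) = -10 + (4 + 6 - 12 - 8) = -10 - 10 = -20)
-1712/(-499) + R(-51)/(-1279 + 1945) = -1712/(-499) - 20/(-1279 + 1945) = -1712*(-1/499) - 20/666 = 1712/499 - 20*1/666 = 1712/499 - 10/333 = 565106/166167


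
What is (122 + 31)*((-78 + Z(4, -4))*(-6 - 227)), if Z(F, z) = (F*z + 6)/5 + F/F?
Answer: 2816271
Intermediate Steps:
Z(F, z) = 11/5 + F*z/5 (Z(F, z) = (6 + F*z)*(⅕) + 1 = (6/5 + F*z/5) + 1 = 11/5 + F*z/5)
(122 + 31)*((-78 + Z(4, -4))*(-6 - 227)) = (122 + 31)*((-78 + (11/5 + (⅕)*4*(-4)))*(-6 - 227)) = 153*((-78 + (11/5 - 16/5))*(-233)) = 153*((-78 - 1)*(-233)) = 153*(-79*(-233)) = 153*18407 = 2816271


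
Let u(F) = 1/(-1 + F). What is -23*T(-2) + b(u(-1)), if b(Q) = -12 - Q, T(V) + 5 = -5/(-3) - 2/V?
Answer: 253/6 ≈ 42.167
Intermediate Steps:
T(V) = -10/3 - 2/V (T(V) = -5 + (-5/(-3) - 2/V) = -5 + (-5*(-1/3) - 2/V) = -5 + (5/3 - 2/V) = -10/3 - 2/V)
-23*T(-2) + b(u(-1)) = -23*(-10/3 - 2/(-2)) + (-12 - 1/(-1 - 1)) = -23*(-10/3 - 2*(-1/2)) + (-12 - 1/(-2)) = -23*(-10/3 + 1) + (-12 - 1*(-1/2)) = -23*(-7/3) + (-12 + 1/2) = 161/3 - 23/2 = 253/6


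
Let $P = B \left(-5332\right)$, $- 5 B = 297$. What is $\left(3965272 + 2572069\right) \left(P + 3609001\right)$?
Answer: $\frac{128318910388669}{5} \approx 2.5664 \cdot 10^{13}$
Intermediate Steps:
$B = - \frac{297}{5}$ ($B = \left(- \frac{1}{5}\right) 297 = - \frac{297}{5} \approx -59.4$)
$P = \frac{1583604}{5}$ ($P = \left(- \frac{297}{5}\right) \left(-5332\right) = \frac{1583604}{5} \approx 3.1672 \cdot 10^{5}$)
$\left(3965272 + 2572069\right) \left(P + 3609001\right) = \left(3965272 + 2572069\right) \left(\frac{1583604}{5} + 3609001\right) = 6537341 \cdot \frac{19628609}{5} = \frac{128318910388669}{5}$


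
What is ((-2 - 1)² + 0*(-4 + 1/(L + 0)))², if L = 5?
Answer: 81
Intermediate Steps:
((-2 - 1)² + 0*(-4 + 1/(L + 0)))² = ((-2 - 1)² + 0*(-4 + 1/(5 + 0)))² = ((-3)² + 0*(-4 + 1/5))² = (9 + 0*(-4 + ⅕))² = (9 + 0*(-19/5))² = (9 + 0)² = 9² = 81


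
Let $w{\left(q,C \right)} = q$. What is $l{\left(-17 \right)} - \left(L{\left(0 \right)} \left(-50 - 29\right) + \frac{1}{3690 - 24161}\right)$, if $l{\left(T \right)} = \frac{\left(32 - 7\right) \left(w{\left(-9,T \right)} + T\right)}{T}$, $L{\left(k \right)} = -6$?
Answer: $- \frac{151649151}{348007} \approx -435.76$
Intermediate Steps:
$l{\left(T \right)} = \frac{-225 + 25 T}{T}$ ($l{\left(T \right)} = \frac{\left(32 - 7\right) \left(-9 + T\right)}{T} = \frac{25 \left(-9 + T\right)}{T} = \frac{-225 + 25 T}{T}$)
$l{\left(-17 \right)} - \left(L{\left(0 \right)} \left(-50 - 29\right) + \frac{1}{3690 - 24161}\right) = \left(25 - \frac{225}{-17}\right) - \left(- 6 \left(-50 - 29\right) + \frac{1}{3690 - 24161}\right) = \left(25 - - \frac{225}{17}\right) - \left(\left(-6\right) \left(-79\right) + \frac{1}{-20471}\right) = \left(25 + \frac{225}{17}\right) - \left(474 - \frac{1}{20471}\right) = \frac{650}{17} - \frac{9703253}{20471} = - \frac{151649151}{348007}$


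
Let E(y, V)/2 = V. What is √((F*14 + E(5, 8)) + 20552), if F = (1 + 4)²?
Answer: √20918 ≈ 144.63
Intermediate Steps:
F = 25 (F = 5² = 25)
E(y, V) = 2*V
√((F*14 + E(5, 8)) + 20552) = √((25*14 + 2*8) + 20552) = √((350 + 16) + 20552) = √(366 + 20552) = √20918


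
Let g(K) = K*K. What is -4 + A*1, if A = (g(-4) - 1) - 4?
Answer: 7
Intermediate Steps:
g(K) = K²
A = 11 (A = ((-4)² - 1) - 4 = (16 - 1) - 4 = 15 - 4 = 11)
-4 + A*1 = -4 + 11*1 = -4 + 11 = 7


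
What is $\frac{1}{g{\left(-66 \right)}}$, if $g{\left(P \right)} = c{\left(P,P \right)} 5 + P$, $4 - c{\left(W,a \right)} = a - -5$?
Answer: $\frac{1}{259} \approx 0.003861$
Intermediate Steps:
$c{\left(W,a \right)} = -1 - a$ ($c{\left(W,a \right)} = 4 - \left(a - -5\right) = 4 - \left(a + 5\right) = 4 - \left(5 + a\right) = -1 - a$)
$g{\left(P \right)} = -5 - 4 P$ ($g{\left(P \right)} = \left(-1 - P\right) 5 + P = \left(-5 - 5 P\right) + P = -5 - 4 P$)
$\frac{1}{g{\left(-66 \right)}} = \frac{1}{-5 - -264} = \frac{1}{-5 + 264} = \frac{1}{259}$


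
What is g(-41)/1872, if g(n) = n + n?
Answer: -41/936 ≈ -0.043803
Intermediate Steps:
g(n) = 2*n
g(-41)/1872 = (2*(-41))/1872 = -82*1/1872 = -41/936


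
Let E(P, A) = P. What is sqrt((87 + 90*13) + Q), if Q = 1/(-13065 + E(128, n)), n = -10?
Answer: 4*sqrt(13148688131)/12937 ≈ 35.454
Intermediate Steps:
Q = -1/12937 (Q = 1/(-13065 + 128) = 1/(-12937) = -1/12937 ≈ -7.7298e-5)
sqrt((87 + 90*13) + Q) = sqrt((87 + 90*13) - 1/12937) = sqrt((87 + 1170) - 1/12937) = sqrt(1257 - 1/12937) = sqrt(16261808/12937) = 4*sqrt(13148688131)/12937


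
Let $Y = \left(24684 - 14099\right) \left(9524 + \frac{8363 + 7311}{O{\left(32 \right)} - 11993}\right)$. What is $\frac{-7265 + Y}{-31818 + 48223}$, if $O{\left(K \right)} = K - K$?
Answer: $\frac{241755952157}{39349033} \approx 6143.9$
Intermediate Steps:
$O{\left(K \right)} = 0$
$Y = \frac{1208866889930}{11993}$ ($Y = \left(24684 - 14099\right) \left(9524 + \frac{8363 + 7311}{0 - 11993}\right) = 10585 \left(9524 + \frac{15674}{-11993}\right) = 10585 \left(9524 + 15674 \left(- \frac{1}{11993}\right)\right) = 10585 \left(9524 - \frac{15674}{11993}\right) = 10585 \cdot \frac{114205658}{11993} = \frac{1208866889930}{11993} \approx 1.008 \cdot 10^{8}$)
$\frac{-7265 + Y}{-31818 + 48223} = \frac{-7265 + \frac{1208866889930}{11993}}{-31818 + 48223} = \frac{1208779760785}{11993 \cdot 16405} = \frac{1208779760785}{11993} \cdot \frac{1}{16405} = \frac{241755952157}{39349033}$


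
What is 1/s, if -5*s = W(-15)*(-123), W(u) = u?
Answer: -1/369 ≈ -0.0027100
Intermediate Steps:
s = -369 (s = -(-3)*(-123) = -⅕*1845 = -369)
1/s = 1/(-369) = -1/369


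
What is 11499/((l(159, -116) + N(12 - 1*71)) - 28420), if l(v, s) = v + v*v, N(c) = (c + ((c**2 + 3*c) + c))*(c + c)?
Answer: -11499/378928 ≈ -0.030346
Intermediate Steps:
N(c) = 2*c*(c**2 + 5*c) (N(c) = (c + (c**2 + 4*c))*(2*c) = (c**2 + 5*c)*(2*c) = 2*c*(c**2 + 5*c))
l(v, s) = v + v**2
11499/((l(159, -116) + N(12 - 1*71)) - 28420) = 11499/((159*(1 + 159) + 2*(12 - 1*71)**2*(5 + (12 - 1*71))) - 28420) = 11499/((159*160 + 2*(12 - 71)**2*(5 + (12 - 71))) - 28420) = 11499/((25440 + 2*(-59)**2*(5 - 59)) - 28420) = 11499/((25440 + 2*3481*(-54)) - 28420) = 11499/((25440 - 375948) - 28420) = 11499/(-350508 - 28420) = 11499/(-378928) = 11499*(-1/378928) = -11499/378928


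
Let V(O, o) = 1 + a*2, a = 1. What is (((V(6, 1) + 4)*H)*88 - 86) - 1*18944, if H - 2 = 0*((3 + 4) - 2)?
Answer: -17798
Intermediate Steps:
H = 2 (H = 2 + 0*((3 + 4) - 2) = 2 + 0*(7 - 2) = 2 + 0*5 = 2 + 0 = 2)
V(O, o) = 3 (V(O, o) = 1 + 1*2 = 1 + 2 = 3)
(((V(6, 1) + 4)*H)*88 - 86) - 1*18944 = (((3 + 4)*2)*88 - 86) - 1*18944 = ((7*2)*88 - 86) - 18944 = (14*88 - 86) - 18944 = (1232 - 86) - 18944 = 1146 - 18944 = -17798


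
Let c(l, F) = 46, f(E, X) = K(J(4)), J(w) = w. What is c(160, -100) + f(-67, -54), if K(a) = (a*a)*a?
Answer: 110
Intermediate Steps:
K(a) = a³ (K(a) = a²*a = a³)
f(E, X) = 64 (f(E, X) = 4³ = 64)
c(160, -100) + f(-67, -54) = 46 + 64 = 110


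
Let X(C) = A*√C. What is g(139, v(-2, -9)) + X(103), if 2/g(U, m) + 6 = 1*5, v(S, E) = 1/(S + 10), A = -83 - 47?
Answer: -2 - 130*√103 ≈ -1321.4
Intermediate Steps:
A = -130
v(S, E) = 1/(10 + S)
g(U, m) = -2 (g(U, m) = 2/(-6 + 1*5) = 2/(-6 + 5) = 2/(-1) = 2*(-1) = -2)
X(C) = -130*√C
g(139, v(-2, -9)) + X(103) = -2 - 130*√103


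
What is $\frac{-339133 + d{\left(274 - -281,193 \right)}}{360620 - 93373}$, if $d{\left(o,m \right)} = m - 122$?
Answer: $- \frac{339062}{267247} \approx -1.2687$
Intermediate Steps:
$d{\left(o,m \right)} = -122 + m$
$\frac{-339133 + d{\left(274 - -281,193 \right)}}{360620 - 93373} = \frac{-339133 + \left(-122 + 193\right)}{360620 - 93373} = \frac{-339133 + 71}{267247} = \left(-339062\right) \frac{1}{267247} = - \frac{339062}{267247}$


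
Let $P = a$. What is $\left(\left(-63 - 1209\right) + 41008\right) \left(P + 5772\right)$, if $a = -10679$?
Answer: $-194984552$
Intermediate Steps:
$P = -10679$
$\left(\left(-63 - 1209\right) + 41008\right) \left(P + 5772\right) = \left(\left(-63 - 1209\right) + 41008\right) \left(-10679 + 5772\right) = \left(\left(-63 - 1209\right) + 41008\right) \left(-4907\right) = \left(-1272 + 41008\right) \left(-4907\right) = 39736 \left(-4907\right) = -194984552$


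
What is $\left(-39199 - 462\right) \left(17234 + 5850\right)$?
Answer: $-915534524$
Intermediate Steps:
$\left(-39199 - 462\right) \left(17234 + 5850\right) = \left(-39661\right) 23084 = -915534524$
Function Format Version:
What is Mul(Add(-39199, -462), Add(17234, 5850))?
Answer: -915534524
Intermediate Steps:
Mul(Add(-39199, -462), Add(17234, 5850)) = Mul(-39661, 23084) = -915534524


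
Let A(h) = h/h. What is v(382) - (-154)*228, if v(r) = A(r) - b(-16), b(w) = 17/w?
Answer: 561825/16 ≈ 35114.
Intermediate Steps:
A(h) = 1
v(r) = 33/16 (v(r) = 1 - 17/(-16) = 1 - 17*(-1)/16 = 1 - 1*(-17/16) = 1 + 17/16 = 33/16)
v(382) - (-154)*228 = 33/16 - (-154)*228 = 33/16 - 1*(-35112) = 33/16 + 35112 = 561825/16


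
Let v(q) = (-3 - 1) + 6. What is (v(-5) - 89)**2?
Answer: 7569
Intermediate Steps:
v(q) = 2 (v(q) = -4 + 6 = 2)
(v(-5) - 89)**2 = (2 - 89)**2 = (-87)**2 = 7569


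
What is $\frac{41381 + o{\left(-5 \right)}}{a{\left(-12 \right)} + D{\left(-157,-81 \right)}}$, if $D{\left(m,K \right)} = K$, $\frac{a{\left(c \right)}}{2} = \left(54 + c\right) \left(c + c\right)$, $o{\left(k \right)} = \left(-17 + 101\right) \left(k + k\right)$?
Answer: $- \frac{40541}{2097} \approx -19.333$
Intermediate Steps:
$o{\left(k \right)} = 168 k$ ($o{\left(k \right)} = 84 \cdot 2 k = 168 k$)
$a{\left(c \right)} = 4 c \left(54 + c\right)$ ($a{\left(c \right)} = 2 \left(54 + c\right) \left(c + c\right) = 2 \left(54 + c\right) 2 c = 2 \cdot 2 c \left(54 + c\right) = 4 c \left(54 + c\right)$)
$\frac{41381 + o{\left(-5 \right)}}{a{\left(-12 \right)} + D{\left(-157,-81 \right)}} = \frac{41381 + 168 \left(-5\right)}{4 \left(-12\right) \left(54 - 12\right) - 81} = \frac{41381 - 840}{4 \left(-12\right) 42 - 81} = \frac{40541}{-2016 - 81} = \frac{40541}{-2097} = 40541 \left(- \frac{1}{2097}\right) = - \frac{40541}{2097}$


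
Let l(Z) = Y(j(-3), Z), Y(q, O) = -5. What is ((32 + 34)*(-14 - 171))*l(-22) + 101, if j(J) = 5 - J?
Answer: 61151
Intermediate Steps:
l(Z) = -5
((32 + 34)*(-14 - 171))*l(-22) + 101 = ((32 + 34)*(-14 - 171))*(-5) + 101 = (66*(-185))*(-5) + 101 = -12210*(-5) + 101 = 61050 + 101 = 61151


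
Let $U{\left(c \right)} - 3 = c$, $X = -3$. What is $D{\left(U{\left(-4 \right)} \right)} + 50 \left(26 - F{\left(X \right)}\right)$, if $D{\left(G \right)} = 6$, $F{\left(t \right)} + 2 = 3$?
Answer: $1256$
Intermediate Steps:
$F{\left(t \right)} = 1$ ($F{\left(t \right)} = -2 + 3 = 1$)
$U{\left(c \right)} = 3 + c$
$D{\left(U{\left(-4 \right)} \right)} + 50 \left(26 - F{\left(X \right)}\right) = 6 + 50 \left(26 - 1\right) = 6 + 50 \cdot 25 = 6 + 1250 = 1256$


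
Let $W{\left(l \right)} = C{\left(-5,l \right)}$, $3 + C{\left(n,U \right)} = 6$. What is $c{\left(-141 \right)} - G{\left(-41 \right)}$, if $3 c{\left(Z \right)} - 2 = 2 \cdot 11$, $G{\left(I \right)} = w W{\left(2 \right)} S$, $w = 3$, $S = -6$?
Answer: $62$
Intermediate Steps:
$C{\left(n,U \right)} = 3$ ($C{\left(n,U \right)} = -3 + 6 = 3$)
$W{\left(l \right)} = 3$
$G{\left(I \right)} = -54$ ($G{\left(I \right)} = 3 \cdot 3 \left(-6\right) = 9 \left(-6\right) = -54$)
$c{\left(Z \right)} = 8$ ($c{\left(Z \right)} = \frac{2}{3} + \frac{2 \cdot 11}{3} = \frac{2}{3} + \frac{1}{3} \cdot 22 = \frac{2}{3} + \frac{22}{3} = 8$)
$c{\left(-141 \right)} - G{\left(-41 \right)} = 8 - -54 = 8 + 54 = 62$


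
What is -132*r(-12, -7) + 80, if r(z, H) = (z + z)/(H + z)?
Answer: -1648/19 ≈ -86.737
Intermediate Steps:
r(z, H) = 2*z/(H + z) (r(z, H) = (2*z)/(H + z) = 2*z/(H + z))
-132*r(-12, -7) + 80 = -264*(-12)/(-7 - 12) + 80 = -264*(-12)/(-19) + 80 = -264*(-12)*(-1)/19 + 80 = -132*24/19 + 80 = -3168/19 + 80 = -1648/19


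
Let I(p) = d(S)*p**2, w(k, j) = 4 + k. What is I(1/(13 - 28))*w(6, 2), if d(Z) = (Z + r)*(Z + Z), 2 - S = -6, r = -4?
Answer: 128/45 ≈ 2.8444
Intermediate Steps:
S = 8 (S = 2 - 1*(-6) = 2 + 6 = 8)
d(Z) = 2*Z*(-4 + Z) (d(Z) = (Z - 4)*(Z + Z) = (-4 + Z)*(2*Z) = 2*Z*(-4 + Z))
I(p) = 64*p**2 (I(p) = (2*8*(-4 + 8))*p**2 = (2*8*4)*p**2 = 64*p**2)
I(1/(13 - 28))*w(6, 2) = (64*(1/(13 - 28))**2)*(4 + 6) = (64*(1/(-15))**2)*10 = (64*(-1/15)**2)*10 = (64*(1/225))*10 = (64/225)*10 = 128/45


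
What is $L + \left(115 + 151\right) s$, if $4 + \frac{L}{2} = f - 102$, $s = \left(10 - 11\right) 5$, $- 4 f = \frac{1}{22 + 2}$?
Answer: $- \frac{74017}{48} \approx -1542.0$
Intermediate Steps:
$f = - \frac{1}{96}$ ($f = - \frac{1}{4 \left(22 + 2\right)} = - \frac{1}{4 \cdot 24} = \left(- \frac{1}{4}\right) \frac{1}{24} = - \frac{1}{96} \approx -0.010417$)
$s = -5$ ($s = \left(-1\right) 5 = -5$)
$L = - \frac{10177}{48}$ ($L = -8 + 2 \left(- \frac{1}{96} - 102\right) = -8 + 2 \left(- \frac{9793}{96}\right) = -8 - \frac{9793}{48} = - \frac{10177}{48} \approx -212.02$)
$L + \left(115 + 151\right) s = - \frac{10177}{48} + \left(115 + 151\right) \left(-5\right) = - \frac{10177}{48} + 266 \left(-5\right) = - \frac{10177}{48} - 1330 = - \frac{74017}{48}$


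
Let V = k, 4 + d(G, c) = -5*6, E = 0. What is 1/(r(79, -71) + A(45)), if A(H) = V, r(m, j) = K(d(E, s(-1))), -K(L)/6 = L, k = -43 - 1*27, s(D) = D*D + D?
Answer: 1/134 ≈ 0.0074627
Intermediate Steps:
s(D) = D + D**2 (s(D) = D**2 + D = D + D**2)
k = -70 (k = -43 - 27 = -70)
d(G, c) = -34 (d(G, c) = -4 - 5*6 = -4 - 30 = -34)
K(L) = -6*L
V = -70
r(m, j) = 204 (r(m, j) = -6*(-34) = 204)
A(H) = -70
1/(r(79, -71) + A(45)) = 1/(204 - 70) = 1/134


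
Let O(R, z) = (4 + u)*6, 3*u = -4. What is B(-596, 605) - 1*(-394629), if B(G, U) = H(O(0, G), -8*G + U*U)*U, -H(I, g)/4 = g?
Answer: -896924431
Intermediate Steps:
u = -4/3 (u = (⅓)*(-4) = -4/3 ≈ -1.3333)
O(R, z) = 16 (O(R, z) = (4 - 4/3)*6 = (8/3)*6 = 16)
H(I, g) = -4*g
B(G, U) = U*(-4*U² + 32*G) (B(G, U) = (-4*(-8*G + U*U))*U = (-4*(-8*G + U²))*U = (-4*(U² - 8*G))*U = (-4*U² + 32*G)*U = U*(-4*U² + 32*G))
B(-596, 605) - 1*(-394629) = 4*605*(-1*605² + 8*(-596)) - 1*(-394629) = 4*605*(-1*366025 - 4768) + 394629 = 4*605*(-366025 - 4768) + 394629 = 4*605*(-370793) + 394629 = -897319060 + 394629 = -896924431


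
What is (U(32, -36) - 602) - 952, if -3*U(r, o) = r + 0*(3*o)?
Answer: -4694/3 ≈ -1564.7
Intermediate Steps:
U(r, o) = -r/3 (U(r, o) = -(r + 0*(3*o))/3 = -(r + 0)/3 = -r/3)
(U(32, -36) - 602) - 952 = (-1/3*32 - 602) - 952 = (-32/3 - 602) - 952 = -1838/3 - 952 = -4694/3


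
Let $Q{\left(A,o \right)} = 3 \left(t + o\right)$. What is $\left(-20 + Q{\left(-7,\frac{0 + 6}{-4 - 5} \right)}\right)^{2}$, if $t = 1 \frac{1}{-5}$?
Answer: $\frac{12769}{25} \approx 510.76$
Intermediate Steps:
$t = - \frac{1}{5}$ ($t = 1 \left(- \frac{1}{5}\right) = - \frac{1}{5} \approx -0.2$)
$Q{\left(A,o \right)} = - \frac{3}{5} + 3 o$ ($Q{\left(A,o \right)} = 3 \left(- \frac{1}{5} + o\right) = - \frac{3}{5} + 3 o$)
$\left(-20 + Q{\left(-7,\frac{0 + 6}{-4 - 5} \right)}\right)^{2} = \left(-20 + \left(- \frac{3}{5} + 3 \frac{0 + 6}{-4 - 5}\right)\right)^{2} = \left(-20 + \left(- \frac{3}{5} + 3 \frac{6}{-9}\right)\right)^{2} = \left(-20 + \left(- \frac{3}{5} + 3 \cdot 6 \left(- \frac{1}{9}\right)\right)\right)^{2} = \left(-20 + \left(- \frac{3}{5} + 3 \left(- \frac{2}{3}\right)\right)\right)^{2} = \left(-20 - \frac{13}{5}\right)^{2} = \left(- \frac{113}{5}\right)^{2} = \frac{12769}{25}$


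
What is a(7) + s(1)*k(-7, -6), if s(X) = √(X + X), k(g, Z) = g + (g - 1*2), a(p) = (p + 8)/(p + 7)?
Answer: 15/14 - 16*√2 ≈ -21.556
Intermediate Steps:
a(p) = (8 + p)/(7 + p)
k(g, Z) = -2 + 2*g (k(g, Z) = g + (g - 2) = g + (-2 + g) = -2 + 2*g)
s(X) = √2*√X (s(X) = √(2*X) = √2*√X)
a(7) + s(1)*k(-7, -6) = (8 + 7)/(7 + 7) + (√2*√1)*(-2 + 2*(-7)) = 15/14 + (√2*1)*(-2 - 14) = (1/14)*15 + √2*(-16) = 15/14 - 16*√2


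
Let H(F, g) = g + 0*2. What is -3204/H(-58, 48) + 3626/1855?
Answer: -68683/1060 ≈ -64.795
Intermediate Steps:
H(F, g) = g (H(F, g) = g + 0 = g)
-3204/H(-58, 48) + 3626/1855 = -3204/48 + 3626/1855 = -3204*1/48 + 3626*(1/1855) = -267/4 + 518/265 = -68683/1060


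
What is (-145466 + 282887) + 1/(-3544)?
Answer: 487020023/3544 ≈ 1.3742e+5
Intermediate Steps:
(-145466 + 282887) + 1/(-3544) = 137421 - 1/3544 = 487020023/3544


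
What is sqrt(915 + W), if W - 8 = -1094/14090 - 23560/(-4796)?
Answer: sqrt(66201984875874210)/8446955 ≈ 30.460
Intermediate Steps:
W = 108414837/8446955 (W = 8 + (-1094/14090 - 23560/(-4796)) = 8 + (-1094*1/14090 - 23560*(-1/4796)) = 8 + (-547/7045 + 5890/1199) = 8 + 40839197/8446955 = 108414837/8446955 ≈ 12.835)
sqrt(915 + W) = sqrt(915 + 108414837/8446955) = sqrt(7837378662/8446955) = sqrt(66201984875874210)/8446955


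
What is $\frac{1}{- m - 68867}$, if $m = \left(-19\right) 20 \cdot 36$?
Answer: $- \frac{1}{55187} \approx -1.812 \cdot 10^{-5}$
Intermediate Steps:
$m = -13680$ ($m = \left(-380\right) 36 = -13680$)
$\frac{1}{- m - 68867} = \frac{1}{\left(-1\right) \left(-13680\right) - 68867} = \frac{1}{13680 - 68867} = \frac{1}{-55187} = - \frac{1}{55187}$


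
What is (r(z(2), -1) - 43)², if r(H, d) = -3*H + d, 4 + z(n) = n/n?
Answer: 1225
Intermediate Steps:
z(n) = -3 (z(n) = -4 + n/n = -4 + 1 = -3)
r(H, d) = d - 3*H
(r(z(2), -1) - 43)² = ((-1 - 3*(-3)) - 43)² = ((-1 + 9) - 43)² = (8 - 43)² = (-35)² = 1225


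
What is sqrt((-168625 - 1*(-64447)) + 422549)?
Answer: sqrt(318371) ≈ 564.24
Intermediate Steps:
sqrt((-168625 - 1*(-64447)) + 422549) = sqrt((-168625 + 64447) + 422549) = sqrt(-104178 + 422549) = sqrt(318371)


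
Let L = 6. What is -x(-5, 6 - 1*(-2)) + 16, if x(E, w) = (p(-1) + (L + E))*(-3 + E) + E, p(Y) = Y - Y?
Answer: 29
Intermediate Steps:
p(Y) = 0
x(E, w) = E + (-3 + E)*(6 + E) (x(E, w) = (0 + (6 + E))*(-3 + E) + E = (6 + E)*(-3 + E) + E = (-3 + E)*(6 + E) + E = E + (-3 + E)*(6 + E))
-x(-5, 6 - 1*(-2)) + 16 = -(-18 + (-5)**2 + 4*(-5)) + 16 = -(-18 + 25 - 20) + 16 = -1*(-13) + 16 = 13 + 16 = 29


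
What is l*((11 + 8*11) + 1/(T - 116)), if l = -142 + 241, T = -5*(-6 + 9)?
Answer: 1283832/131 ≈ 9800.3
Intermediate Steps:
T = -15 (T = -5*3 = -15)
l = 99
l*((11 + 8*11) + 1/(T - 116)) = 99*((11 + 8*11) + 1/(-15 - 116)) = 99*((11 + 88) + 1/(-131)) = 99*(99 - 1/131) = 99*(12968/131) = 1283832/131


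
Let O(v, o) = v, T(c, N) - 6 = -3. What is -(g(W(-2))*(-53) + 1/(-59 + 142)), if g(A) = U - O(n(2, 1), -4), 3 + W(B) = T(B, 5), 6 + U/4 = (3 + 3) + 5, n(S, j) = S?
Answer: 79181/83 ≈ 953.99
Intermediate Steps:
T(c, N) = 3 (T(c, N) = 6 - 3 = 3)
U = 20 (U = -24 + 4*((3 + 3) + 5) = -24 + 4*(6 + 5) = -24 + 4*11 = -24 + 44 = 20)
W(B) = 0 (W(B) = -3 + 3 = 0)
g(A) = 18 (g(A) = 20 - 1*2 = 20 - 2 = 18)
-(g(W(-2))*(-53) + 1/(-59 + 142)) = -(18*(-53) + 1/(-59 + 142)) = -(-954 + 1/83) = -1*(-79181/83) = 79181/83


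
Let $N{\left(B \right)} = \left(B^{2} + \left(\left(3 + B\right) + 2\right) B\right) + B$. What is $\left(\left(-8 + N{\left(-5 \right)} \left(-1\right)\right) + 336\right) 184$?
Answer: $56672$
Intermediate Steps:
$N{\left(B \right)} = B + B^{2} + B \left(5 + B\right)$ ($N{\left(B \right)} = \left(B^{2} + \left(5 + B\right) B\right) + B = \left(B^{2} + B \left(5 + B\right)\right) + B = B + B^{2} + B \left(5 + B\right)$)
$\left(\left(-8 + N{\left(-5 \right)} \left(-1\right)\right) + 336\right) 184 = \left(\left(-8 + 2 \left(-5\right) \left(3 - 5\right) \left(-1\right)\right) + 336\right) 184 = \left(\left(-8 + 2 \left(-5\right) \left(-2\right) \left(-1\right)\right) + 336\right) 184 = \left(\left(-8 + 20 \left(-1\right)\right) + 336\right) 184 = \left(\left(-8 - 20\right) + 336\right) 184 = \left(-28 + 336\right) 184 = 308 \cdot 184 = 56672$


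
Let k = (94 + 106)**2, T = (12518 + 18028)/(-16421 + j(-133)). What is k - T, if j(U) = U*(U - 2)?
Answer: 30664727/767 ≈ 39980.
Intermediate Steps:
j(U) = U*(-2 + U)
T = 15273/767 (T = (12518 + 18028)/(-16421 - 133*(-2 - 133)) = 30546/(-16421 - 133*(-135)) = 30546/(-16421 + 17955) = 30546/1534 = 30546*(1/1534) = 15273/767 ≈ 19.913)
k = 40000 (k = 200**2 = 40000)
k - T = 40000 - 1*15273/767 = 40000 - 15273/767 = 30664727/767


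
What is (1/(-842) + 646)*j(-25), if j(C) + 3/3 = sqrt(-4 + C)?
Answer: -543931/842 + 543931*I*sqrt(29)/842 ≈ -646.0 + 3478.8*I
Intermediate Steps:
j(C) = -1 + sqrt(-4 + C)
(1/(-842) + 646)*j(-25) = (1/(-842) + 646)*(-1 + sqrt(-4 - 25)) = (-1/842 + 646)*(-1 + sqrt(-29)) = 543931*(-1 + I*sqrt(29))/842 = -543931/842 + 543931*I*sqrt(29)/842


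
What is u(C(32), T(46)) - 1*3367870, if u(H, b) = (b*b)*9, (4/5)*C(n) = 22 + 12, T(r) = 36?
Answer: -3356206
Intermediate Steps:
C(n) = 85/2 (C(n) = 5*(22 + 12)/4 = (5/4)*34 = 85/2)
u(H, b) = 9*b² (u(H, b) = b²*9 = 9*b²)
u(C(32), T(46)) - 1*3367870 = 9*36² - 1*3367870 = 9*1296 - 3367870 = 11664 - 3367870 = -3356206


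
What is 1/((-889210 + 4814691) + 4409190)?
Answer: 1/8334671 ≈ 1.1998e-7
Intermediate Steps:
1/((-889210 + 4814691) + 4409190) = 1/(3925481 + 4409190) = 1/8334671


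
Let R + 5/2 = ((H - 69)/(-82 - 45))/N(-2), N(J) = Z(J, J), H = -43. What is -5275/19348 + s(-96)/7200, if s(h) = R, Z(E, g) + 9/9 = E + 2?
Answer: -2415884983/8845905600 ≈ -0.27311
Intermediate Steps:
Z(E, g) = 1 + E (Z(E, g) = -1 + (E + 2) = -1 + (2 + E) = 1 + E)
N(J) = 1 + J
R = -859/254 (R = -5/2 + ((-43 - 69)/(-82 - 45))/(1 - 2) = -5/2 - 112/(-127)/(-1) = -5/2 - 112*(-1/127)*(-1) = -5/2 + (112/127)*(-1) = -5/2 - 112/127 = -859/254 ≈ -3.3819)
s(h) = -859/254
-5275/19348 + s(-96)/7200 = -5275/19348 - 859/254/7200 = -5275*1/19348 - 859/254*1/7200 = -5275/19348 - 859/1828800 = -2415884983/8845905600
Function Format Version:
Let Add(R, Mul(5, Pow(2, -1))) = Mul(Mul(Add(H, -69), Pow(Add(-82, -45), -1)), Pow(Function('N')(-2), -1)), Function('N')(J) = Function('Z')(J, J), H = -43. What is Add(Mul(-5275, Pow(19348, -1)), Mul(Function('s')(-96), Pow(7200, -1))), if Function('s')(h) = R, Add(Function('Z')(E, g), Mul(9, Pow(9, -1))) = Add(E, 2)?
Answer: Rational(-2415884983, 8845905600) ≈ -0.27311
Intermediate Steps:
Function('Z')(E, g) = Add(1, E) (Function('Z')(E, g) = Add(-1, Add(E, 2)) = Add(-1, Add(2, E)) = Add(1, E))
Function('N')(J) = Add(1, J)
R = Rational(-859, 254) (R = Add(Rational(-5, 2), Mul(Mul(Add(-43, -69), Pow(Add(-82, -45), -1)), Pow(Add(1, -2), -1))) = Add(Rational(-5, 2), Mul(Mul(-112, Pow(-127, -1)), Pow(-1, -1))) = Add(Rational(-5, 2), Mul(Mul(-112, Rational(-1, 127)), -1)) = Add(Rational(-5, 2), Mul(Rational(112, 127), -1)) = Add(Rational(-5, 2), Rational(-112, 127)) = Rational(-859, 254) ≈ -3.3819)
Function('s')(h) = Rational(-859, 254)
Add(Mul(-5275, Pow(19348, -1)), Mul(Function('s')(-96), Pow(7200, -1))) = Add(Mul(-5275, Pow(19348, -1)), Mul(Rational(-859, 254), Pow(7200, -1))) = Add(Mul(-5275, Rational(1, 19348)), Mul(Rational(-859, 254), Rational(1, 7200))) = Add(Rational(-5275, 19348), Rational(-859, 1828800)) = Rational(-2415884983, 8845905600)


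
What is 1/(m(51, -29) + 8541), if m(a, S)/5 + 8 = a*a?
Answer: 1/21506 ≈ 4.6499e-5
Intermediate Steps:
m(a, S) = -40 + 5*a**2 (m(a, S) = -40 + 5*(a*a) = -40 + 5*a**2)
1/(m(51, -29) + 8541) = 1/((-40 + 5*51**2) + 8541) = 1/((-40 + 5*2601) + 8541) = 1/((-40 + 13005) + 8541) = 1/(12965 + 8541) = 1/21506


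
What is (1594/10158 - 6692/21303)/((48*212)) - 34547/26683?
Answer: -12679156021580585/9792858515677632 ≈ -1.2947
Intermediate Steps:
(1594/10158 - 6692/21303)/((48*212)) - 34547/26683 = (1594*(1/10158) - 6692*1/21303)/10176 - 34547*1/26683 = (797/5079 - 6692/21303)*(1/10176) - 34547/26683 = -5670059/36065979*1/10176 - 34547/26683 = -5670059/367007402304 - 34547/26683 = -12679156021580585/9792858515677632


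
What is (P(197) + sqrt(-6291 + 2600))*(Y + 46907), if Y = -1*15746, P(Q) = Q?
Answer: 6138717 + 31161*I*sqrt(3691) ≈ 6.1387e+6 + 1.8931e+6*I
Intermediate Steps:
Y = -15746
(P(197) + sqrt(-6291 + 2600))*(Y + 46907) = (197 + sqrt(-6291 + 2600))*(-15746 + 46907) = (197 + sqrt(-3691))*31161 = (197 + I*sqrt(3691))*31161 = 6138717 + 31161*I*sqrt(3691)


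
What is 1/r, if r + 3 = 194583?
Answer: 1/194580 ≈ 5.1393e-6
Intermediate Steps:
r = 194580 (r = -3 + 194583 = 194580)
1/r = 1/194580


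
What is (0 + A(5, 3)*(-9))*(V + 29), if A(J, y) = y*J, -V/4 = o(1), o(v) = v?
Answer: -3375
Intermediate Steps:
V = -4 (V = -4*1 = -4)
A(J, y) = J*y
(0 + A(5, 3)*(-9))*(V + 29) = (0 + (5*3)*(-9))*(-4 + 29) = (0 + 15*(-9))*25 = (0 - 135)*25 = -135*25 = -3375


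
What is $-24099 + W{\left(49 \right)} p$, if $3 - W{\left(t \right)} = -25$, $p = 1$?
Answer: $-24071$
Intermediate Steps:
$W{\left(t \right)} = 28$ ($W{\left(t \right)} = 3 - -25 = 3 + 25 = 28$)
$-24099 + W{\left(49 \right)} p = -24099 + 28 \cdot 1 = -24099 + 28 = -24071$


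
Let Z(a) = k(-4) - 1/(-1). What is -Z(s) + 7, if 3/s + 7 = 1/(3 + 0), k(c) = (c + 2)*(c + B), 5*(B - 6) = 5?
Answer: 12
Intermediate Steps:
B = 7 (B = 6 + (1/5)*5 = 6 + 1 = 7)
k(c) = (2 + c)*(7 + c) (k(c) = (c + 2)*(c + 7) = (2 + c)*(7 + c))
s = -9/20 (s = 3/(-7 + 1/(3 + 0)) = 3/(-7 + 1/3) = 3/(-20/3) = 3*(-3/20) = -9/20 ≈ -0.45000)
Z(a) = -5 (Z(a) = (14 + (-4)**2 + 9*(-4)) - 1/(-1) = (14 + 16 - 36) - 1*(-1) = -6 + 1 = -5)
-Z(s) + 7 = -1*(-5) + 7 = 5 + 7 = 12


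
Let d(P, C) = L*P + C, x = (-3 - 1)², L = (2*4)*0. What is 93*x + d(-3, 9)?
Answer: 1497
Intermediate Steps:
L = 0 (L = 8*0 = 0)
x = 16 (x = (-4)² = 16)
d(P, C) = C (d(P, C) = 0*P + C = 0 + C = C)
93*x + d(-3, 9) = 93*16 + 9 = 1488 + 9 = 1497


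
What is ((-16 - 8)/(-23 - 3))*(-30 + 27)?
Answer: -36/13 ≈ -2.7692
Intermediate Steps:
((-16 - 8)/(-23 - 3))*(-30 + 27) = -24/(-26)*(-3) = -24*(-1/26)*(-3) = (12/13)*(-3) = -36/13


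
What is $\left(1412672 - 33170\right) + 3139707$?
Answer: $4519209$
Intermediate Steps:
$\left(1412672 - 33170\right) + 3139707 = 1379502 + 3139707 = 4519209$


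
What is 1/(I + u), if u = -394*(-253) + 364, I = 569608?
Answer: 1/669654 ≈ 1.4933e-6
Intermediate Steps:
u = 100046 (u = 99682 + 364 = 100046)
1/(I + u) = 1/(569608 + 100046) = 1/669654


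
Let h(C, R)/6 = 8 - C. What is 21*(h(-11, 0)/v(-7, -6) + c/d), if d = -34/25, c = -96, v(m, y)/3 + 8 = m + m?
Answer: 270417/187 ≈ 1446.1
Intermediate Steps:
v(m, y) = -24 + 6*m (v(m, y) = -24 + 3*(m + m) = -24 + 3*(2*m) = -24 + 6*m)
h(C, R) = 48 - 6*C (h(C, R) = 6*(8 - C) = 48 - 6*C)
d = -34/25 (d = -34*1/25 = -34/25 ≈ -1.3600)
21*(h(-11, 0)/v(-7, -6) + c/d) = 21*((48 - 6*(-11))/(-24 + 6*(-7)) - 96/(-34/25)) = 21*((48 + 66)/(-24 - 42) - 96*(-25/34)) = 21*(114/(-66) + 1200/17) = 21*(114*(-1/66) + 1200/17) = 21*(-19/11 + 1200/17) = 21*(12877/187) = 270417/187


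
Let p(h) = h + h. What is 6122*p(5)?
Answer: 61220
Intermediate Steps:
p(h) = 2*h
6122*p(5) = 6122*(2*5) = 6122*10 = 61220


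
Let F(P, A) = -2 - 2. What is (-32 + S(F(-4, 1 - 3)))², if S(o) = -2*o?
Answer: 576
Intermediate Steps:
F(P, A) = -4
(-32 + S(F(-4, 1 - 3)))² = (-32 - 2*(-4))² = (-32 + 8)² = (-24)² = 576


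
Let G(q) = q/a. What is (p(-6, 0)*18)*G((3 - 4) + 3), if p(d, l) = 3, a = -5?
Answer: -108/5 ≈ -21.600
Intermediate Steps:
G(q) = -q/5 (G(q) = q/(-5) = q*(-⅕) = -q/5)
(p(-6, 0)*18)*G((3 - 4) + 3) = (3*18)*(-((3 - 4) + 3)/5) = 54*(-(-1 + 3)/5) = 54*(-⅕*2) = 54*(-⅖) = -108/5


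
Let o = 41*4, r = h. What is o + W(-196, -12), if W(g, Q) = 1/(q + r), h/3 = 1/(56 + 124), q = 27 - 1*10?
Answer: 167504/1021 ≈ 164.06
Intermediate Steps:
q = 17 (q = 27 - 10 = 17)
h = 1/60 (h = 3/(56 + 124) = 3/180 = 3*(1/180) = 1/60 ≈ 0.016667)
r = 1/60 ≈ 0.016667
W(g, Q) = 60/1021 (W(g, Q) = 1/(17 + 1/60) = 1/(1021/60) = 60/1021)
o = 164
o + W(-196, -12) = 164 + 60/1021 = 167504/1021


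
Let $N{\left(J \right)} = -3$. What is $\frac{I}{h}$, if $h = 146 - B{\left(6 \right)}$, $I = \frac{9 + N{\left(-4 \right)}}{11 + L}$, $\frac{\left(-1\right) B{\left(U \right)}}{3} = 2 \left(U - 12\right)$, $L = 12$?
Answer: $\frac{3}{1265} \approx 0.0023715$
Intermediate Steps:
$B{\left(U \right)} = 72 - 6 U$ ($B{\left(U \right)} = - 3 \cdot 2 \left(U - 12\right) = - 3 \cdot 2 \left(-12 + U\right) = - 3 \left(-24 + 2 U\right) = 72 - 6 U$)
$I = \frac{6}{23}$ ($I = \frac{9 - 3}{11 + 12} = \frac{1}{23} \cdot 6 = \frac{6}{23} \approx 0.26087$)
$h = 110$ ($h = 146 - \left(72 - 36\right) = 146 - 36 = 110$)
$\frac{I}{h} = \frac{6}{23 \cdot 110} = \frac{6}{23} \cdot \frac{1}{110} = \frac{3}{1265}$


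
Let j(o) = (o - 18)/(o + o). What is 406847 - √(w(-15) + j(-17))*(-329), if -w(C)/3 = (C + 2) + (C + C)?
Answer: 406847 + 329*√150314/34 ≈ 4.1060e+5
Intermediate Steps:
w(C) = -6 - 9*C (w(C) = -3*((C + 2) + (C + C)) = -3*((2 + C) + 2*C) = -3*(2 + 3*C) = -6 - 9*C)
j(o) = (-18 + o)/(2*o) (j(o) = (-18 + o)/((2*o)) = (-18 + o)*(1/(2*o)) = (-18 + o)/(2*o))
406847 - √(w(-15) + j(-17))*(-329) = 406847 - √((-6 - 9*(-15)) + (½)*(-18 - 17)/(-17))*(-329) = 406847 - √((-6 + 135) + (½)*(-1/17)*(-35))*(-329) = 406847 - √(129 + 35/34)*(-329) = 406847 - √(4421/34)*(-329) = 406847 - √150314/34*(-329) = 406847 - (-329)*√150314/34 = 406847 + 329*√150314/34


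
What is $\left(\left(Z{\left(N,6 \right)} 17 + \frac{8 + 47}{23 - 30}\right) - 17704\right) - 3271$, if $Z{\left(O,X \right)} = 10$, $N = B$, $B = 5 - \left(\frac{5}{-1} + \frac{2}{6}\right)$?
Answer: $- \frac{145690}{7} \approx -20813.0$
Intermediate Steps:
$B = \frac{29}{3}$ ($B = 5 - \left(5 \left(-1\right) + 2 \cdot \frac{1}{6}\right) = 5 - \left(-5 + \frac{1}{3}\right) = 5 - - \frac{14}{3} = 5 + \frac{14}{3} = \frac{29}{3} \approx 9.6667$)
$N = \frac{29}{3} \approx 9.6667$
$\left(\left(Z{\left(N,6 \right)} 17 + \frac{8 + 47}{23 - 30}\right) - 17704\right) - 3271 = \left(\left(10 \cdot 17 + \frac{8 + 47}{23 - 30}\right) - 17704\right) - 3271 = \left(\left(170 + \frac{55}{-7}\right) - 17704\right) - 3271 = \left(\left(170 + 55 \left(- \frac{1}{7}\right)\right) - 17704\right) - 3271 = \left(\left(170 - \frac{55}{7}\right) - 17704\right) - 3271 = \left(\frac{1135}{7} - 17704\right) - 3271 = - \frac{122793}{7} - 3271 = - \frac{145690}{7}$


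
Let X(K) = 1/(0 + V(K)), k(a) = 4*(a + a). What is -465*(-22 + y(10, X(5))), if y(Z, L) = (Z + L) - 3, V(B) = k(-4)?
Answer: 223665/32 ≈ 6989.5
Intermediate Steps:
k(a) = 8*a (k(a) = 4*(2*a) = 8*a)
V(B) = -32 (V(B) = 8*(-4) = -32)
X(K) = -1/32 (X(K) = 1/(0 - 32) = 1/(-32) = -1/32)
y(Z, L) = -3 + L + Z (y(Z, L) = (L + Z) - 3 = -3 + L + Z)
-465*(-22 + y(10, X(5))) = -465*(-22 + (-3 - 1/32 + 10)) = -465*(-22 + 223/32) = -465*(-481/32) = 223665/32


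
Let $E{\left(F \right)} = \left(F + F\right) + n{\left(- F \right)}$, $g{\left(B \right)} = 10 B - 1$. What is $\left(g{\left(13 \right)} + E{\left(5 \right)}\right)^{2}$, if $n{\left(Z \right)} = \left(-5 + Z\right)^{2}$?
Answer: $57121$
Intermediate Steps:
$g{\left(B \right)} = -1 + 10 B$
$E{\left(F \right)} = \left(-5 - F\right)^{2} + 2 F$ ($E{\left(F \right)} = \left(F + F\right) + \left(-5 - F\right)^{2} = 2 F + \left(-5 - F\right)^{2} = \left(-5 - F\right)^{2} + 2 F$)
$\left(g{\left(13 \right)} + E{\left(5 \right)}\right)^{2} = \left(\left(-1 + 10 \cdot 13\right) + \left(\left(5 + 5\right)^{2} + 2 \cdot 5\right)\right)^{2} = \left(\left(-1 + 130\right) + \left(10^{2} + 10\right)\right)^{2} = \left(129 + \left(100 + 10\right)\right)^{2} = \left(129 + 110\right)^{2} = 239^{2} = 57121$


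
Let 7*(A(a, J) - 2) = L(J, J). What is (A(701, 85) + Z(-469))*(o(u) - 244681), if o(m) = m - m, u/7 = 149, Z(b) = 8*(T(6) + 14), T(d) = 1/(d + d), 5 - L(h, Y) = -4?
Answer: -595798235/21 ≈ -2.8371e+7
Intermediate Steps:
L(h, Y) = 9 (L(h, Y) = 5 - 1*(-4) = 5 + 4 = 9)
T(d) = 1/(2*d)
Z(b) = 338/3 (Z(b) = 8*((1/2)/6 + 14) = 8*((1/2)*(1/6) + 14) = 8*(1/12 + 14) = 8*(169/12) = 338/3)
A(a, J) = 23/7 (A(a, J) = 2 + (1/7)*9 = 2 + 9/7 = 23/7)
u = 1043 (u = 7*149 = 1043)
o(m) = 0
(A(701, 85) + Z(-469))*(o(u) - 244681) = (23/7 + 338/3)*(0 - 244681) = (2435/21)*(-244681) = -595798235/21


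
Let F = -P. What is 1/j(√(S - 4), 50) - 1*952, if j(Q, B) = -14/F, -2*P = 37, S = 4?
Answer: -26693/28 ≈ -953.32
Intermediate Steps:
P = -37/2 (P = -½*37 = -37/2 ≈ -18.500)
F = 37/2 (F = -1*(-37/2) = 37/2 ≈ 18.500)
j(Q, B) = -28/37 (j(Q, B) = -14/37/2 = -14*2/37 = -28/37)
1/j(√(S - 4), 50) - 1*952 = 1/(-28/37) - 1*952 = -37/28 - 952 = -26693/28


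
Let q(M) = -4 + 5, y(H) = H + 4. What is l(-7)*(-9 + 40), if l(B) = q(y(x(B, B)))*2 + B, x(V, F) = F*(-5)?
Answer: -155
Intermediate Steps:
x(V, F) = -5*F
y(H) = 4 + H
q(M) = 1
l(B) = 2 + B (l(B) = 1*2 + B = 2 + B)
l(-7)*(-9 + 40) = (2 - 7)*(-9 + 40) = -5*31 = -155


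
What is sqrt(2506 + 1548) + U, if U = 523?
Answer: 523 + sqrt(4054) ≈ 586.67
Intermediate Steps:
sqrt(2506 + 1548) + U = sqrt(2506 + 1548) + 523 = sqrt(4054) + 523 = 523 + sqrt(4054)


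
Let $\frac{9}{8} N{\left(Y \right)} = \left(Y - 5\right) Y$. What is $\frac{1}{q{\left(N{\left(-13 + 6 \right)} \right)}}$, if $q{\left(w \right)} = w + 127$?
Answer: $\frac{3}{605} \approx 0.0049587$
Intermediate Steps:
$N{\left(Y \right)} = \frac{8 Y \left(-5 + Y\right)}{9}$ ($N{\left(Y \right)} = \frac{8 \left(Y - 5\right) Y}{9} = \frac{8 \left(-5 + Y\right) Y}{9} = \frac{8 Y \left(-5 + Y\right)}{9}$)
$q{\left(w \right)} = 127 + w$
$\frac{1}{q{\left(N{\left(-13 + 6 \right)} \right)}} = \frac{1}{127 + \frac{8 \left(-13 + 6\right) \left(-5 + \left(-13 + 6\right)\right)}{9}} = \frac{1}{127 + \frac{8}{9} \left(-7\right) \left(-5 - 7\right)} = \frac{1}{127 + \frac{8}{9} \left(-7\right) \left(-12\right)} = \frac{1}{127 + \frac{224}{3}} = \frac{1}{\frac{605}{3}} = \frac{3}{605}$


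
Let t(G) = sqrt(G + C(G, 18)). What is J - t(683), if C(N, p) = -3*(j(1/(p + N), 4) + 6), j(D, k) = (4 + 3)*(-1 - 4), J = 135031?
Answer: 135031 - sqrt(770) ≈ 1.3500e+5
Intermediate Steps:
j(D, k) = -35 (j(D, k) = 7*(-5) = -35)
C(N, p) = 87 (C(N, p) = -3*(-35 + 6) = -3*(-29) = 87)
t(G) = sqrt(87 + G) (t(G) = sqrt(G + 87) = sqrt(87 + G))
J - t(683) = 135031 - sqrt(87 + 683) = 135031 - sqrt(770)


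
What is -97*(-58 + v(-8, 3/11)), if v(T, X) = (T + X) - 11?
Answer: 81868/11 ≈ 7442.5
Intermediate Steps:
v(T, X) = -11 + T + X
-97*(-58 + v(-8, 3/11)) = -97*(-58 + (-11 - 8 + 3/11)) = -97*(-58 - 206/11) = -97*(-844/11) = 81868/11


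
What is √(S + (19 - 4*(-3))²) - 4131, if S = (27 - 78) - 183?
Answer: -4131 + √727 ≈ -4104.0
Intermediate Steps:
S = -234 (S = -51 - 183 = -234)
√(S + (19 - 4*(-3))²) - 4131 = √(-234 + (19 - 4*(-3))²) - 4131 = √(-234 + (19 + 12)²) - 4131 = √(-234 + 31²) - 4131 = √(-234 + 961) - 4131 = √727 - 4131 = -4131 + √727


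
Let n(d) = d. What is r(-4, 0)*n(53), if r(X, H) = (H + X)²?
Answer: 848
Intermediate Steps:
r(-4, 0)*n(53) = (0 - 4)²*53 = (-4)²*53 = 16*53 = 848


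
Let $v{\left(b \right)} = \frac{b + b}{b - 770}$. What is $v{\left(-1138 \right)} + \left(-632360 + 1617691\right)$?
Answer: $\frac{470003456}{477} \approx 9.8533 \cdot 10^{5}$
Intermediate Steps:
$v{\left(b \right)} = \frac{2 b}{-770 + b}$
$v{\left(-1138 \right)} + \left(-632360 + 1617691\right) = 2 \left(-1138\right) \frac{1}{-770 - 1138} + \left(-632360 + 1617691\right) = 2 \left(-1138\right) \frac{1}{-1908} + 985331 = 2 \left(-1138\right) \left(- \frac{1}{1908}\right) + 985331 = \frac{569}{477} + 985331 = \frac{470003456}{477}$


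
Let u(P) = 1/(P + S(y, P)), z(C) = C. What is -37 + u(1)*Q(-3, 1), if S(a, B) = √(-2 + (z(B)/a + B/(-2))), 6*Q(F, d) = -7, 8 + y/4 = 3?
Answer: (-111*√255 + 1145*I)/(3*(√255 - 10*I)) ≈ -37.329 + 0.52479*I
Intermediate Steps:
y = -20 (y = -32 + 4*3 = -32 + 12 = -20)
Q(F, d) = -7/6 (Q(F, d) = (⅙)*(-7) = -7/6)
S(a, B) = √(-2 - B/2 + B/a) (S(a, B) = √(-2 + (B/a + B/(-2))) = √(-2 + (B/a + B*(-½))) = √(-2 + (B/a - B/2)) = √(-2 + (-B/2 + B/a)) = √(-2 - B/2 + B/a))
u(P) = 1/(P + √(-8 - 11*P/5)/2) (u(P) = 1/(P + √(-8 - 2*P + 4*P/(-20))/2) = 1/(P + √(-8 - 2*P + 4*P*(-1/20))/2) = 1/(P + √(-8 - 2*P - P/5)/2) = 1/(P + √(-8 - 11*P/5)/2))
-37 + u(1)*Q(-3, 1) = -37 + (10/(10*1 + √5*√(-40 - 11*1)))*(-7/6) = -37 + (10/(10 + √5*√(-40 - 11)))*(-7/6) = -37 + (10/(10 + √5*√(-51)))*(-7/6) = -37 + (10/(10 + √5*(I*√51)))*(-7/6) = -37 + (10/(10 + I*√255))*(-7/6) = -37 - 35/(3*(10 + I*√255))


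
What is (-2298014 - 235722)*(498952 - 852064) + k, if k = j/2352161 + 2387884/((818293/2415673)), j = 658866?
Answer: 8483149164288801997042/9481560991 ≈ 8.9470e+11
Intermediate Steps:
k = 66837838254922930/9481560991 (k = 658866/2352161 + 2387884/((818293/2415673)) = 658866*(1/2352161) + 2387884/((818293*(1/2415673))) = 658866/2352161 + 2387884/(818293/2415673) = 658866/2352161 + 2387884*(2415673/818293) = 658866/2352161 + 5768346905932/818293 = 66837838254922930/9481560991 ≈ 7.0492e+6)
(-2298014 - 235722)*(498952 - 852064) + k = (-2298014 - 235722)*(498952 - 852064) + 66837838254922930/9481560991 = -2533736*(-353112) + 66837838254922930/9481560991 = 894692586432 + 66837838254922930/9481560991 = 8483149164288801997042/9481560991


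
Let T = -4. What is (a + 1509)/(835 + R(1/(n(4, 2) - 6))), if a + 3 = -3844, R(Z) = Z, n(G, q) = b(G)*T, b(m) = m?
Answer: -51436/18369 ≈ -2.8002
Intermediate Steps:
n(G, q) = -4*G (n(G, q) = G*(-4) = -4*G)
a = -3847 (a = -3 - 3844 = -3847)
(a + 1509)/(835 + R(1/(n(4, 2) - 6))) = (-3847 + 1509)/(835 + 1/(-4*4 - 6)) = -2338/(835 + 1/(-16 - 6)) = -2338/(835 + 1/(-22)) = -2338/(835 - 1/22) = -2338/18369/22 = -2338*22/18369 = -51436/18369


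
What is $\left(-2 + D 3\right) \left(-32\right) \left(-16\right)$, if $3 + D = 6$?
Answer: $3584$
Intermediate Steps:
$D = 3$ ($D = -3 + 6 = 3$)
$\left(-2 + D 3\right) \left(-32\right) \left(-16\right) = \left(-2 + 3 \cdot 3\right) \left(-32\right) \left(-16\right) = \left(-2 + 9\right) \left(-32\right) \left(-16\right) = 7 \left(-32\right) \left(-16\right) = \left(-224\right) \left(-16\right) = 3584$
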